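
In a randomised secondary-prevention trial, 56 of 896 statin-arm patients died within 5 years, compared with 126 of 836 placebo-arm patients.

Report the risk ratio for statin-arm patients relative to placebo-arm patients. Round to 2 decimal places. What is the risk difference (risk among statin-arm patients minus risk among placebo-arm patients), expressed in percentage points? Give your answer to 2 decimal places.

RR = 0.41; RD = -8.82

risk, statin-arm patients = 56/896 = 0.0625
risk, placebo-arm patients = 126/836 = 0.1507
RR = 0.0625 / 0.1507 = 0.41
risk difference = 0.0625 − 0.1507 = -0.0882 → -8.82 percentage points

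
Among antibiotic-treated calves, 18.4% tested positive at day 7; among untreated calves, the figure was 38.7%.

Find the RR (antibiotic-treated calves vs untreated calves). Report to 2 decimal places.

RR = 0.1840 / 0.3870 = 0.48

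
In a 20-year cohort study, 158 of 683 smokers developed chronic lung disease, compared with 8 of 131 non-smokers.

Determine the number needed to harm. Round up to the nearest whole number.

risk, smokers = 158/683 = 0.231332
risk, non-smokers = 8/131 = 0.061069
absolute risk difference = 0.170264
1 / 0.170264 = 5.873 → round up → 6

6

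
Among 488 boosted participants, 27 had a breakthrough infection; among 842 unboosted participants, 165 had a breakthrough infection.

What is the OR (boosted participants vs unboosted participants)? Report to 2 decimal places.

0.24

odds, boosted participants = 27/461 = 0.0586
odds, unboosted participants = 165/677 = 0.2437
OR = 0.0586 / 0.2437 = 0.24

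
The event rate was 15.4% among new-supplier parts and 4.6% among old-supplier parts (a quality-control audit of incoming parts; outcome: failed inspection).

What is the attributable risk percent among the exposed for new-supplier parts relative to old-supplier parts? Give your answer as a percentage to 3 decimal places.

AR% = (0.15400 − 0.04600) / 0.15400 = 0.7013 → 70.130%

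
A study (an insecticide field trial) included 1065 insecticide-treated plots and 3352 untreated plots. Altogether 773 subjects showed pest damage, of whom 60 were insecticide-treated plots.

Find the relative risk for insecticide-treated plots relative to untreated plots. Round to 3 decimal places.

insecticide-treated plots without the outcome: 1065 − 60 = 1005
untreated plots with the outcome: 773 − 60 = 713
untreated plots without the outcome: 3352 − 713 = 2639
risk, insecticide-treated plots = 60/1065 = 0.0563
risk, untreated plots = 713/3352 = 0.2127
RR = 0.0563 / 0.2127 = 0.265

RR: 0.265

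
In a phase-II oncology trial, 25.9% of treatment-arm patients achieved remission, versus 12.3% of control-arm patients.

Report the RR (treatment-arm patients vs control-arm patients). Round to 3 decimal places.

RR = 0.2590 / 0.1230 = 2.106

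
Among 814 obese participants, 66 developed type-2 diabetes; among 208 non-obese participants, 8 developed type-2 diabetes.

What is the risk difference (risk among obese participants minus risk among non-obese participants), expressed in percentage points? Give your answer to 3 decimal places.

risk, obese participants = 66/814 = 0.08108
risk, non-obese participants = 8/208 = 0.03846
risk difference = 0.08108 − 0.03846 = 0.04262 → 4.262 percentage points

4.262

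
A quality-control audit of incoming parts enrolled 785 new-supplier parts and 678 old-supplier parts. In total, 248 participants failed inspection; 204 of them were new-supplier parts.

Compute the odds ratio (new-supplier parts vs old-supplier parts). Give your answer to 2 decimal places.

OR ≈ 5.06

new-supplier parts without the outcome: 785 − 204 = 581
old-supplier parts with the outcome: 248 − 204 = 44
old-supplier parts without the outcome: 678 − 44 = 634
OR = (204 × 634) / (581 × 44) = 129336/25564 ≈ 5.06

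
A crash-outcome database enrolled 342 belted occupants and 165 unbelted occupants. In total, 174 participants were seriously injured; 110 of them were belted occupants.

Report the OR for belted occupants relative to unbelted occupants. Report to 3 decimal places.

OR = 0.748

belted occupants without the outcome: 342 − 110 = 232
unbelted occupants with the outcome: 174 − 110 = 64
unbelted occupants without the outcome: 165 − 64 = 101
OR = (110 × 101) / (232 × 64) = 11110/14848 ≈ 0.748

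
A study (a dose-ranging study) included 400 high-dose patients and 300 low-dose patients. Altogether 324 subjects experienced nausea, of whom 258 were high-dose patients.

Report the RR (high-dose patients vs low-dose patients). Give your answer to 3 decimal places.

RR = 2.932

high-dose patients without the outcome: 400 − 258 = 142
low-dose patients with the outcome: 324 − 258 = 66
low-dose patients without the outcome: 300 − 66 = 234
risk, high-dose patients = 258/400 = 0.6450
risk, low-dose patients = 66/300 = 0.2200
RR = 0.6450 / 0.2200 = 2.932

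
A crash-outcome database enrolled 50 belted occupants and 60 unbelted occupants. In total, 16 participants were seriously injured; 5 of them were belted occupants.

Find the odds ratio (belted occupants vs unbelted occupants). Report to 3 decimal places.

OR ≈ 0.495

belted occupants without the outcome: 50 − 5 = 45
unbelted occupants with the outcome: 16 − 5 = 11
unbelted occupants without the outcome: 60 − 11 = 49
OR = (5 × 49) / (45 × 11) = 245/495 ≈ 0.495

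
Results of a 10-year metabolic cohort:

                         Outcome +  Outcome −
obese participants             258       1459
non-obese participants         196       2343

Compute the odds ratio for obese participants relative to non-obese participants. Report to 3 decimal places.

OR = (258 × 2343) / (1459 × 196) = 604494/285964 ≈ 2.114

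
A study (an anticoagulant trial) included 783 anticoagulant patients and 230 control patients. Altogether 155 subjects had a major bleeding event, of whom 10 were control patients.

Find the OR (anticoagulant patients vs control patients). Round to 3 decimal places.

OR ≈ 5.000

anticoagulant patients with the outcome: 155 − 10 = 145
anticoagulant patients without the outcome: 783 − 145 = 638
control patients without the outcome: 230 − 10 = 220
OR = (145 × 220) / (638 × 10) = 31900/6380 ≈ 5.000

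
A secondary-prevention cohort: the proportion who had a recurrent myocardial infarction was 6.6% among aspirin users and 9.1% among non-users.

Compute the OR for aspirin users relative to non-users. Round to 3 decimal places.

odds, aspirin users = 0.0660/0.9340 = 0.0707
odds, non-users = 0.0910/0.9090 = 0.1001
OR = 0.0707 / 0.1001 = 0.706

OR: 0.706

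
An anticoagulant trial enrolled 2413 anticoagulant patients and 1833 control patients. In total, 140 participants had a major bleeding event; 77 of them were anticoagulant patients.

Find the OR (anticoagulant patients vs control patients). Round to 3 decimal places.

anticoagulant patients without the outcome: 2413 − 77 = 2336
control patients with the outcome: 140 − 77 = 63
control patients without the outcome: 1833 − 63 = 1770
odds, anticoagulant patients = 77/2336 = 0.03296
odds, control patients = 63/1770 = 0.03559
OR = 0.03296 / 0.03559 = 0.926

0.926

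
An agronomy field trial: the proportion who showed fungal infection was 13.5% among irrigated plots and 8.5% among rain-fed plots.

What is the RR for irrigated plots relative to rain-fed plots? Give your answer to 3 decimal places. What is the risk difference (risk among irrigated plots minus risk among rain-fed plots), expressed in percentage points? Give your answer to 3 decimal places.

RR = 1.588; RD = 5.000

RR = 0.1350 / 0.0850 = 1.588
risk difference = 0.1350 − 0.0850 = 0.0500 → 5.000 percentage points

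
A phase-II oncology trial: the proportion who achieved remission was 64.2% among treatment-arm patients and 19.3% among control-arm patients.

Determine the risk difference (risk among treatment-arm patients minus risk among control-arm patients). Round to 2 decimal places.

risk difference = 0.6420 − 0.1930 = 0.45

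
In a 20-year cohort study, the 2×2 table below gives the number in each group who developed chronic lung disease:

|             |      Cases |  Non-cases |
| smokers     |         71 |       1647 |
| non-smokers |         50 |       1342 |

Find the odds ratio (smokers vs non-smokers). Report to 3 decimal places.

OR = 1.157

odds, smokers = 71/1647 = 0.04311
odds, non-smokers = 50/1342 = 0.03726
OR = 0.04311 / 0.03726 = 1.157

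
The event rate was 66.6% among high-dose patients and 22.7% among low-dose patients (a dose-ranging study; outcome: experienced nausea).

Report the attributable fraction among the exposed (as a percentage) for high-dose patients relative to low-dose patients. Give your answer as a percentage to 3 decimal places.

AR% = (0.6660 − 0.2270) / 0.6660 = 0.6592 → 65.916%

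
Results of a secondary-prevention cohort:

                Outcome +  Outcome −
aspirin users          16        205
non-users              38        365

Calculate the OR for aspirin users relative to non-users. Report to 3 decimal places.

OR = (16 × 365) / (205 × 38) = 5840/7790 ≈ 0.750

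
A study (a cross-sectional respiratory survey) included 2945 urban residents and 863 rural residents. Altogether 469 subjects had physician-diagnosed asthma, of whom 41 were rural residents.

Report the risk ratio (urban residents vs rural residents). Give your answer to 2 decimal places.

3.06

urban residents with the outcome: 469 − 41 = 428
urban residents without the outcome: 2945 − 428 = 2517
rural residents without the outcome: 863 − 41 = 822
risk, urban residents = 428/2945 = 0.14533
risk, rural residents = 41/863 = 0.04751
RR = 0.14533 / 0.04751 = 3.06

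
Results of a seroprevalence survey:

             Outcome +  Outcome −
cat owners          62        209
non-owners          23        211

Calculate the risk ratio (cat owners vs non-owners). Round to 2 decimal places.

RR: 2.33

risk, cat owners = 62/271 = 0.2288
risk, non-owners = 23/234 = 0.0983
RR = 0.2288 / 0.0983 = 2.33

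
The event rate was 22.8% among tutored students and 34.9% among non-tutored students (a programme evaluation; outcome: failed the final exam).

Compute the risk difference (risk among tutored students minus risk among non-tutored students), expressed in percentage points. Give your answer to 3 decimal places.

risk difference = 0.2280 − 0.3490 = -0.1210 → -12.100 percentage points

RD ≈ -12.100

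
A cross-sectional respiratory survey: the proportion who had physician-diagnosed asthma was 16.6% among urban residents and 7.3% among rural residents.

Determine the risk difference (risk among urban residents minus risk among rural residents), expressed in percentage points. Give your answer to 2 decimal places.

risk difference = 0.1660 − 0.0730 = 0.0930 → 9.30 percentage points

9.30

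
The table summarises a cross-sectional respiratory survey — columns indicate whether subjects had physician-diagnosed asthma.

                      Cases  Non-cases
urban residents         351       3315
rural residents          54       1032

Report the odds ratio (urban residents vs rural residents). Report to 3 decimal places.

OR = (351 × 1032) / (3315 × 54) = 362232/179010 ≈ 2.024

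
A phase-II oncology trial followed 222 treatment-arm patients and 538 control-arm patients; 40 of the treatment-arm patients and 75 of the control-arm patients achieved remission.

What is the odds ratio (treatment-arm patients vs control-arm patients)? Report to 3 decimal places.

odds, treatment-arm patients = 40/182 = 0.2198
odds, control-arm patients = 75/463 = 0.1620
OR = 0.2198 / 0.1620 = 1.357

OR ≈ 1.357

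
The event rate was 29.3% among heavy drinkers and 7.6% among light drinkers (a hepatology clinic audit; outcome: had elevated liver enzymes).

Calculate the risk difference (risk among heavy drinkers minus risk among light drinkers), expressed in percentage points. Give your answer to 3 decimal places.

risk difference = 0.2930 − 0.0760 = 0.2170 → 21.700 percentage points

RD ≈ 21.700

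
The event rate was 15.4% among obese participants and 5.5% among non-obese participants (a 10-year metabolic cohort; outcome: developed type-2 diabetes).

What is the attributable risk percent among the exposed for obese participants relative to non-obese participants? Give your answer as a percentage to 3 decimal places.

AR% = (0.1540 − 0.0550) / 0.1540 = 0.6429 → 64.286%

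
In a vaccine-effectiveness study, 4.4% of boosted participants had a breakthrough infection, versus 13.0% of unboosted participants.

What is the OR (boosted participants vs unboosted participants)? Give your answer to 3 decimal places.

odds, boosted participants = 0.04400/0.95600 = 0.04603
odds, unboosted participants = 0.13000/0.87000 = 0.14943
OR = 0.04603 / 0.14943 = 0.308

0.308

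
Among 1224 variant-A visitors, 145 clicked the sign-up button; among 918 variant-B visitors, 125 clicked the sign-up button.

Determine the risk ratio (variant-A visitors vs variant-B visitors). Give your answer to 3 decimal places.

risk, variant-A visitors = 145/1224 = 0.1185
risk, variant-B visitors = 125/918 = 0.1362
RR = 0.1185 / 0.1362 = 0.870

0.870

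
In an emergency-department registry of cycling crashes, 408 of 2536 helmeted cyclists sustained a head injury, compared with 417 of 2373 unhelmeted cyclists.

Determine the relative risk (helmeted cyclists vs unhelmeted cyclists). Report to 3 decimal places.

RR: 0.916

risk, helmeted cyclists = 408/2536 = 0.1609
risk, unhelmeted cyclists = 417/2373 = 0.1757
RR = 0.1609 / 0.1757 = 0.916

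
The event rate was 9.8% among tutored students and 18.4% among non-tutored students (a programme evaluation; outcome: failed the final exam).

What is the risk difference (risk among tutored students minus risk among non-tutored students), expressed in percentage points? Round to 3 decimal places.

RD = -8.600

risk difference = 0.0980 − 0.1840 = -0.0860 → -8.600 percentage points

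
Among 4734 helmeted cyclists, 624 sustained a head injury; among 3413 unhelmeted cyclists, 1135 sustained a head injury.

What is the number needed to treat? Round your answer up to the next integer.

risk, helmeted cyclists = 624/4734 = 0.131812
risk, unhelmeted cyclists = 1135/3413 = 0.332552
absolute risk difference = 0.200740
1 / 0.200740 = 4.982 → round up → 5

5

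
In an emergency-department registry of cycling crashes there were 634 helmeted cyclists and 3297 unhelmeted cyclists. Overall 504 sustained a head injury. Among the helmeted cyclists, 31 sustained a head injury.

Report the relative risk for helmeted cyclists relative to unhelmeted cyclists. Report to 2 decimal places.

helmeted cyclists without the outcome: 634 − 31 = 603
unhelmeted cyclists with the outcome: 504 − 31 = 473
unhelmeted cyclists without the outcome: 3297 − 473 = 2824
risk, helmeted cyclists = 31/634 = 0.04890
risk, unhelmeted cyclists = 473/3297 = 0.14346
RR = 0.04890 / 0.14346 = 0.34

RR = 0.34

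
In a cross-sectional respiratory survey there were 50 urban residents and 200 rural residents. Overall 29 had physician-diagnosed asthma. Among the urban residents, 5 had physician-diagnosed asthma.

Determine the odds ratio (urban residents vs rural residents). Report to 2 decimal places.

OR = 0.81

urban residents without the outcome: 50 − 5 = 45
rural residents with the outcome: 29 − 5 = 24
rural residents without the outcome: 200 − 24 = 176
OR = (5 × 176) / (45 × 24) = 880/1080 ≈ 0.81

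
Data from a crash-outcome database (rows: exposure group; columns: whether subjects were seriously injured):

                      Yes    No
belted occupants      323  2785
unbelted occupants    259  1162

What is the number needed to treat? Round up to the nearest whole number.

risk, belted occupants = 323/3108 = 0.103925
risk, unbelted occupants = 259/1421 = 0.182266
absolute risk difference = 0.078341
1 / 0.078341 = 12.765 → round up → 13

13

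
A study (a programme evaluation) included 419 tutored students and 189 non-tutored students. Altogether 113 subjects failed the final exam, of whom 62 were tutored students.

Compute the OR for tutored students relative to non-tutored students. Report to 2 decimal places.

tutored students without the outcome: 419 − 62 = 357
non-tutored students with the outcome: 113 − 62 = 51
non-tutored students without the outcome: 189 − 51 = 138
odds, tutored students = 62/357 = 0.1737
odds, non-tutored students = 51/138 = 0.3696
OR = 0.1737 / 0.3696 = 0.47

OR ≈ 0.47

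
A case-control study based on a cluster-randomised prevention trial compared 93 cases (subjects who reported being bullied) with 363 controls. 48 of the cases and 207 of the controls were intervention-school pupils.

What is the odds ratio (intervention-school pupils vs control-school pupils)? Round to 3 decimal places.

odds, intervention-school pupils = 48/207 = 0.2319
odds, control-school pupils = 45/156 = 0.2885
OR = 0.2319 / 0.2885 = 0.804

0.804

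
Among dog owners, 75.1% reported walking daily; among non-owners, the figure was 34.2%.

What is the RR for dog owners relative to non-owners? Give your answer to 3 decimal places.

RR = 0.7510 / 0.3420 = 2.196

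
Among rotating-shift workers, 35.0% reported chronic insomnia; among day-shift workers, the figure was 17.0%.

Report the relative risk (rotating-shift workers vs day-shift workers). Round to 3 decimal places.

RR = 0.3500 / 0.1700 = 2.059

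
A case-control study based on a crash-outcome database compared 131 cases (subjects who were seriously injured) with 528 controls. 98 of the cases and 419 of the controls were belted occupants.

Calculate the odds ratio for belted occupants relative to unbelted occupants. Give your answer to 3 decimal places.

OR = (98 × 109) / (419 × 33) = 10682/13827 ≈ 0.773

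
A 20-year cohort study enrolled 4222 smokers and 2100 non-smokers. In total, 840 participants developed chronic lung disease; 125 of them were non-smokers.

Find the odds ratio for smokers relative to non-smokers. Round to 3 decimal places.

smokers with the outcome: 840 − 125 = 715
smokers without the outcome: 4222 − 715 = 3507
non-smokers without the outcome: 2100 − 125 = 1975
OR = (715 × 1975) / (3507 × 125) = 1412125/438375 ≈ 3.221

OR: 3.221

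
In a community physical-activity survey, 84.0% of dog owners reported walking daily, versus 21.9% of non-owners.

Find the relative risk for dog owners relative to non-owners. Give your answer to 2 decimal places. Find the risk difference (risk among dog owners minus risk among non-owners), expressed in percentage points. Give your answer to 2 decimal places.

RR = 3.84; RD = 62.10

RR = 0.8400 / 0.2190 = 3.84
risk difference = 0.8400 − 0.2190 = 0.6210 → 62.10 percentage points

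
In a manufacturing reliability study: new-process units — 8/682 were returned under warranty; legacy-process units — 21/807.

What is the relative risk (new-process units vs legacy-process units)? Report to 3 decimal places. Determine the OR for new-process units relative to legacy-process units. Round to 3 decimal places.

RR = 0.451; OR = 0.444

risk, new-process units = 8/682 = 0.01173
risk, legacy-process units = 21/807 = 0.02602
RR = 0.01173 / 0.02602 = 0.451
OR = (8 × 786) / (674 × 21) = 6288/14154 ≈ 0.444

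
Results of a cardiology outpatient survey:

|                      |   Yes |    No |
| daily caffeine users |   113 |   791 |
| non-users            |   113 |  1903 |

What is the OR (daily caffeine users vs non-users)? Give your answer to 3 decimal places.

OR = (113 × 1903) / (791 × 113) = 215039/89383 ≈ 2.406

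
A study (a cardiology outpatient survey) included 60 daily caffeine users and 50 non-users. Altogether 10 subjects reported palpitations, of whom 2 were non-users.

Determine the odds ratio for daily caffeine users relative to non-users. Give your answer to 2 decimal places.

3.69

daily caffeine users with the outcome: 10 − 2 = 8
daily caffeine users without the outcome: 60 − 8 = 52
non-users without the outcome: 50 − 2 = 48
odds, daily caffeine users = 8/52 = 0.15385
odds, non-users = 2/48 = 0.04167
OR = 0.15385 / 0.04167 = 3.69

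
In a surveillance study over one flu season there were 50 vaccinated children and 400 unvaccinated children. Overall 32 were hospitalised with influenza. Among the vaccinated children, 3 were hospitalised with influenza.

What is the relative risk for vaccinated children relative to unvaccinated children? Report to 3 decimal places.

RR = 0.828

vaccinated children without the outcome: 50 − 3 = 47
unvaccinated children with the outcome: 32 − 3 = 29
unvaccinated children without the outcome: 400 − 29 = 371
risk, vaccinated children = 3/50 = 0.0600
risk, unvaccinated children = 29/400 = 0.0725
RR = 0.0600 / 0.0725 = 0.828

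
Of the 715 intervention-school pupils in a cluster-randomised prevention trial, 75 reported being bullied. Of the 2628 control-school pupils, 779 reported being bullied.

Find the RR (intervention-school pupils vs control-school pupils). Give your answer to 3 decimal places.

0.354

risk, intervention-school pupils = 75/715 = 0.1049
risk, control-school pupils = 779/2628 = 0.2964
RR = 0.1049 / 0.2964 = 0.354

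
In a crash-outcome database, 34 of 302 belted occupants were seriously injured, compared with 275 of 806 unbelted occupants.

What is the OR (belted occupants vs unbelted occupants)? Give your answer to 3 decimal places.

0.245

odds, belted occupants = 34/268 = 0.1269
odds, unbelted occupants = 275/531 = 0.5179
OR = 0.1269 / 0.5179 = 0.245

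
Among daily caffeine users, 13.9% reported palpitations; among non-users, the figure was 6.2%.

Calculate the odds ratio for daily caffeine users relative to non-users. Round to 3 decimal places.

OR = 2.442

odds, daily caffeine users = 0.1390/0.8610 = 0.1614
odds, non-users = 0.0620/0.9380 = 0.0661
OR = 0.1614 / 0.0661 = 2.442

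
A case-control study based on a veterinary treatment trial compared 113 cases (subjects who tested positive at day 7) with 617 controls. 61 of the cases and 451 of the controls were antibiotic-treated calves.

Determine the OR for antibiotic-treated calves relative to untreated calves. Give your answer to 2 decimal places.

OR = (61 × 166) / (451 × 52) = 10126/23452 ≈ 0.43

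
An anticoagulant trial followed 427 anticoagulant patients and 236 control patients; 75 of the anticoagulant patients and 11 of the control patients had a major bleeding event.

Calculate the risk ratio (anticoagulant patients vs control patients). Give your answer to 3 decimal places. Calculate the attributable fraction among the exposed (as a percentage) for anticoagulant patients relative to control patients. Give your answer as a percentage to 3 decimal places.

risk, anticoagulant patients = 75/427 = 0.17564
risk, control patients = 11/236 = 0.04661
RR = 0.17564 / 0.04661 = 3.768
AR% = (0.17564 − 0.04661) / 0.17564 = 0.7346 → 73.463%

RR = 3.768; AR% = 73.463%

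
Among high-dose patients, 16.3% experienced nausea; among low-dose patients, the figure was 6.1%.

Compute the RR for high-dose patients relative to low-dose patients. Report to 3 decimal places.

RR = 0.1630 / 0.0610 = 2.672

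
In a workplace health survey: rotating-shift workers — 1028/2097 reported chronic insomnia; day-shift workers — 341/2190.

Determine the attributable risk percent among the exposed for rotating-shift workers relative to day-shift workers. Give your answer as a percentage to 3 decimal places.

risk, rotating-shift workers = 1028/2097 = 0.4902
risk, day-shift workers = 341/2190 = 0.1557
AR% = (0.4902 − 0.1557) / 0.4902 = 0.6824 → 68.237%

AR% ≈ 68.237%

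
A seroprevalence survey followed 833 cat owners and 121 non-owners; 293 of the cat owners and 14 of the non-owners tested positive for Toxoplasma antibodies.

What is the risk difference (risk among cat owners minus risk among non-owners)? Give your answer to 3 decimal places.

risk, cat owners = 293/833 = 0.3517
risk, non-owners = 14/121 = 0.1157
risk difference = 0.3517 − 0.1157 = 0.236

0.236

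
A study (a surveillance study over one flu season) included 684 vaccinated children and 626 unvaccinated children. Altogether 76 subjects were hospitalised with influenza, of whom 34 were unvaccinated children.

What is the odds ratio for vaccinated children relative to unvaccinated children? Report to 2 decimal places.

vaccinated children with the outcome: 76 − 34 = 42
vaccinated children without the outcome: 684 − 42 = 642
unvaccinated children without the outcome: 626 − 34 = 592
odds, vaccinated children = 42/642 = 0.0654
odds, unvaccinated children = 34/592 = 0.0574
OR = 0.0654 / 0.0574 = 1.14

OR = 1.14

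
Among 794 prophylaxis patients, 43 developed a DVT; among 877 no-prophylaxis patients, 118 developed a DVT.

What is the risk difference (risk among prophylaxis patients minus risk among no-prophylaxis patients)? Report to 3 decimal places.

-0.080

risk, prophylaxis patients = 43/794 = 0.0542
risk, no-prophylaxis patients = 118/877 = 0.1345
risk difference = 0.0542 − 0.1345 = -0.080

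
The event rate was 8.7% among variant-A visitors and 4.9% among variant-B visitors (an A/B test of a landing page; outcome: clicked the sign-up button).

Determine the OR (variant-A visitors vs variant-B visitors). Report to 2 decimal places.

OR ≈ 1.85

odds, variant-A visitors = 0.08700/0.91300 = 0.09529
odds, variant-B visitors = 0.04900/0.95100 = 0.05152
OR = 0.09529 / 0.05152 = 1.85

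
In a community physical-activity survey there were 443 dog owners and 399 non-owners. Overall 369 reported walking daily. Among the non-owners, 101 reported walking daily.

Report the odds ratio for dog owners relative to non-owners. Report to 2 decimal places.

4.52

dog owners with the outcome: 369 − 101 = 268
dog owners without the outcome: 443 − 268 = 175
non-owners without the outcome: 399 − 101 = 298
OR = (268 × 298) / (175 × 101) = 79864/17675 ≈ 4.52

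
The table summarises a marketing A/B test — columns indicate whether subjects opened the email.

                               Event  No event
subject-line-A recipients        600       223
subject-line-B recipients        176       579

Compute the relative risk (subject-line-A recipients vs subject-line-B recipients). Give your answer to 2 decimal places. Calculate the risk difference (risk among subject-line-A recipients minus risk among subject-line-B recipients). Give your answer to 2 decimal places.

RR = 3.13; RD = 0.50

risk, subject-line-A recipients = 600/823 = 0.7290
risk, subject-line-B recipients = 176/755 = 0.2331
RR = 0.7290 / 0.2331 = 3.13
risk difference = 0.7290 − 0.2331 = 0.50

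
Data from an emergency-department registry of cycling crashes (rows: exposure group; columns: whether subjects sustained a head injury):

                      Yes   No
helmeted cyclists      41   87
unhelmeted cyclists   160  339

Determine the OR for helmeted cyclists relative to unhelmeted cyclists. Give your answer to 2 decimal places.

OR = (41 × 339) / (87 × 160) = 13899/13920 ≈ 1.00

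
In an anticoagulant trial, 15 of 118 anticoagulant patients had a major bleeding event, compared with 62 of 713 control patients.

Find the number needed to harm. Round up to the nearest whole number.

risk, anticoagulant patients = 15/118 = 0.127119
risk, control patients = 62/713 = 0.086957
absolute risk difference = 0.040162
1 / 0.040162 = 24.899 → round up → 25

NNH = 25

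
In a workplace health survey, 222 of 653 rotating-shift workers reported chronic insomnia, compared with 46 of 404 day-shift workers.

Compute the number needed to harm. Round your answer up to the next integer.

risk, rotating-shift workers = 222/653 = 0.339969
risk, day-shift workers = 46/404 = 0.113861
absolute risk difference = 0.226108
1 / 0.226108 = 4.423 → round up → 5

5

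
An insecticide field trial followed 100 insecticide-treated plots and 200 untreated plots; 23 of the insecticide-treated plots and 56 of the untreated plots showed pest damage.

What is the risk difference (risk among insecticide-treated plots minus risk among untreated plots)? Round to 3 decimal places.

risk, insecticide-treated plots = 23/100 = 0.2300
risk, untreated plots = 56/200 = 0.2800
risk difference = 0.2300 − 0.2800 = -0.050

RD ≈ -0.050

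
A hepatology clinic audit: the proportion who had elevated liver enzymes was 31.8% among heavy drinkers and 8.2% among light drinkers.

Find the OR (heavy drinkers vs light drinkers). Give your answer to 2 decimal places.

OR = 5.22

odds, heavy drinkers = 0.3180/0.6820 = 0.4663
odds, light drinkers = 0.0820/0.9180 = 0.0893
OR = 0.4663 / 0.0893 = 5.22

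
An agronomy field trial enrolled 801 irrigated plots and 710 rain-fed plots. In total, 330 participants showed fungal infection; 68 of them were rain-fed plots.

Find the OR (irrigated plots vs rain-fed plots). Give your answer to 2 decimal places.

irrigated plots with the outcome: 330 − 68 = 262
irrigated plots without the outcome: 801 − 262 = 539
rain-fed plots without the outcome: 710 − 68 = 642
OR = (262 × 642) / (539 × 68) = 168204/36652 ≈ 4.59

4.59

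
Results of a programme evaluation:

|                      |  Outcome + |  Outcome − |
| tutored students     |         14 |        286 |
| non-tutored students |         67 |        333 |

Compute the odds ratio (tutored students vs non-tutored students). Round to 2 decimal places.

OR: 0.24

odds, tutored students = 14/286 = 0.04895
odds, non-tutored students = 67/333 = 0.20120
OR = 0.04895 / 0.20120 = 0.24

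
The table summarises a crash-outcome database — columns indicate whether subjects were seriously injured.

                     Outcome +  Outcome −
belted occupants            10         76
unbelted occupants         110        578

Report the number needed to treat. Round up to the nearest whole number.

risk, belted occupants = 10/86 = 0.116279
risk, unbelted occupants = 110/688 = 0.159884
absolute risk difference = 0.043605
1 / 0.043605 = 22.933 → round up → 23

NNT ≈ 23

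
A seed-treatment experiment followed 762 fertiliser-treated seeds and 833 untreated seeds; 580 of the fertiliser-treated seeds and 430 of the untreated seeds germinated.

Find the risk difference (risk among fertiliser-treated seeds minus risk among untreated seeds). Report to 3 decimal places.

risk, fertiliser-treated seeds = 580/762 = 0.7612
risk, untreated seeds = 430/833 = 0.5162
risk difference = 0.7612 − 0.5162 = 0.245

RD = 0.245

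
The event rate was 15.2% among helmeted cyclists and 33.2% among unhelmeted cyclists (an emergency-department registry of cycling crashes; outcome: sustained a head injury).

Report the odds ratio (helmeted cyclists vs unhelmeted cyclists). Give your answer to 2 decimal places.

0.36

odds, helmeted cyclists = 0.1520/0.8480 = 0.1792
odds, unhelmeted cyclists = 0.3320/0.6680 = 0.4970
OR = 0.1792 / 0.4970 = 0.36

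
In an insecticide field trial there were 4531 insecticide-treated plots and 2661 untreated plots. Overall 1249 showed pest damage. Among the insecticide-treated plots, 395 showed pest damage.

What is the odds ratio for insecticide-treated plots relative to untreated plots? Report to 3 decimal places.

insecticide-treated plots without the outcome: 4531 − 395 = 4136
untreated plots with the outcome: 1249 − 395 = 854
untreated plots without the outcome: 2661 − 854 = 1807
odds, insecticide-treated plots = 395/4136 = 0.0955
odds, untreated plots = 854/1807 = 0.4726
OR = 0.0955 / 0.4726 = 0.202

OR: 0.202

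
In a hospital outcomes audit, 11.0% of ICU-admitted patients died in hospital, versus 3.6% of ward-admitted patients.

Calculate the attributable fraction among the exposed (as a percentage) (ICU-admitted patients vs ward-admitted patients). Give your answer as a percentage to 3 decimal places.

AR% = (0.11000 − 0.03600) / 0.11000 = 0.6727 → 67.273%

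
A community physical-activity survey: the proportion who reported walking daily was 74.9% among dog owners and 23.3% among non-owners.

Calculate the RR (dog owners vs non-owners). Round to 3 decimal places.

RR = 0.7490 / 0.2330 = 3.215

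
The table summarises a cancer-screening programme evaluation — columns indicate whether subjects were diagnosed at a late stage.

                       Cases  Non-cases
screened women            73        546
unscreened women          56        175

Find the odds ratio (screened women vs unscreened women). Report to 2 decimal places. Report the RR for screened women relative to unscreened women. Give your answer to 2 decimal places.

OR = 0.42; RR = 0.49

OR = (73 × 175) / (546 × 56) = 12775/30576 ≈ 0.42
risk, screened women = 73/619 = 0.1179
risk, unscreened women = 56/231 = 0.2424
RR = 0.1179 / 0.2424 = 0.49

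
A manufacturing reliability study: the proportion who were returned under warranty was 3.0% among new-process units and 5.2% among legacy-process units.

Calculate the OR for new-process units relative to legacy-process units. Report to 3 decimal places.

0.564

odds, new-process units = 0.03000/0.97000 = 0.03093
odds, legacy-process units = 0.05200/0.94800 = 0.05485
OR = 0.03093 / 0.05485 = 0.564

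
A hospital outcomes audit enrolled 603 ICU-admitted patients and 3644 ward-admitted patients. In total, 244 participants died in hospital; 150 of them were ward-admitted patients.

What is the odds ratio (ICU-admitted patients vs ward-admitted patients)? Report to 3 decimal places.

ICU-admitted patients with the outcome: 244 − 150 = 94
ICU-admitted patients without the outcome: 603 − 94 = 509
ward-admitted patients without the outcome: 3644 − 150 = 3494
odds, ICU-admitted patients = 94/509 = 0.18468
odds, ward-admitted patients = 150/3494 = 0.04293
OR = 0.18468 / 0.04293 = 4.302

OR ≈ 4.302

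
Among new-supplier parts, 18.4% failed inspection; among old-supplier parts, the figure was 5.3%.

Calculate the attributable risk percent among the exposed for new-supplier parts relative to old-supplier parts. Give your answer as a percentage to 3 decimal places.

AR% = (0.1840 − 0.0530) / 0.1840 = 0.7120 → 71.196%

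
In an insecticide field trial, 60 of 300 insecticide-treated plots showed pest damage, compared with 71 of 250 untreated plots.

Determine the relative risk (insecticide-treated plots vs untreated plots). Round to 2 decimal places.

RR = 0.70

risk, insecticide-treated plots = 60/300 = 0.2000
risk, untreated plots = 71/250 = 0.2840
RR = 0.2000 / 0.2840 = 0.70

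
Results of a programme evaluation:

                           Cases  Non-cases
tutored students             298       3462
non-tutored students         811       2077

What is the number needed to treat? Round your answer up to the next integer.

NNT: 5

risk, tutored students = 298/3760 = 0.079255
risk, non-tutored students = 811/2888 = 0.280817
absolute risk difference = 0.201562
1 / 0.201562 = 4.961 → round up → 5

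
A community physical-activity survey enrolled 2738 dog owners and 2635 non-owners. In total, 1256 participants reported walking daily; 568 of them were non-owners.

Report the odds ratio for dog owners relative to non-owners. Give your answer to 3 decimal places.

1.221

dog owners with the outcome: 1256 − 568 = 688
dog owners without the outcome: 2738 − 688 = 2050
non-owners without the outcome: 2635 − 568 = 2067
odds, dog owners = 688/2050 = 0.3356
odds, non-owners = 568/2067 = 0.2748
OR = 0.3356 / 0.2748 = 1.221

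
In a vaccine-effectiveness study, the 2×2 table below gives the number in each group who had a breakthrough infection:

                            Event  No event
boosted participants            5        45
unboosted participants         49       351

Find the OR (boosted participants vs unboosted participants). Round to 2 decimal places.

OR = 0.80

odds, boosted participants = 5/45 = 0.1111
odds, unboosted participants = 49/351 = 0.1396
OR = 0.1111 / 0.1396 = 0.80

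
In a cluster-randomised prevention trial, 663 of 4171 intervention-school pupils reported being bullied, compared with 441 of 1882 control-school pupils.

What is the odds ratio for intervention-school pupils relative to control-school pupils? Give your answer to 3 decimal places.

OR = (663 × 1441) / (3508 × 441) = 955383/1547028 ≈ 0.618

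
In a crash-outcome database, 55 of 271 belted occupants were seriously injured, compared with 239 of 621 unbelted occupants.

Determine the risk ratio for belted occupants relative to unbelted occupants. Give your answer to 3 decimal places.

risk, belted occupants = 55/271 = 0.2030
risk, unbelted occupants = 239/621 = 0.3849
RR = 0.2030 / 0.3849 = 0.527

0.527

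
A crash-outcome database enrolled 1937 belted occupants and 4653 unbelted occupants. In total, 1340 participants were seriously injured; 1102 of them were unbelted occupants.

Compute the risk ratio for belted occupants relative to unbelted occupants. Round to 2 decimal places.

0.52

belted occupants with the outcome: 1340 − 1102 = 238
belted occupants without the outcome: 1937 − 238 = 1699
unbelted occupants without the outcome: 4653 − 1102 = 3551
risk, belted occupants = 238/1937 = 0.1229
risk, unbelted occupants = 1102/4653 = 0.2368
RR = 0.1229 / 0.2368 = 0.52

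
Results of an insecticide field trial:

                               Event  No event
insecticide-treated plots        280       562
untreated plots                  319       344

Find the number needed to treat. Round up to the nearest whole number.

risk, insecticide-treated plots = 280/842 = 0.332542
risk, untreated plots = 319/663 = 0.481146
absolute risk difference = 0.148605
1 / 0.148605 = 6.729 → round up → 7

NNT = 7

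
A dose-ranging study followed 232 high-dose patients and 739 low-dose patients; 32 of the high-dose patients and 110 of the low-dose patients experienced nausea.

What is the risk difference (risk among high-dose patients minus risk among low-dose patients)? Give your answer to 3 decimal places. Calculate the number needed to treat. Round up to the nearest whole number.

risk, high-dose patients = 32/232 = 0.1379
risk, low-dose patients = 110/739 = 0.1488
risk difference = 0.1379 − 0.1488 = -0.011
absolute risk difference = 0.010919
1 / 0.010919 = 91.583 → round up → 92

RD = -0.011; NNT = 92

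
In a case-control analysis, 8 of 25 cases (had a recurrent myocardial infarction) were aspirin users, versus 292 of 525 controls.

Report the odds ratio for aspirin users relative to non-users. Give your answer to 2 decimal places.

odds, aspirin users = 8/292 = 0.02740
odds, non-users = 17/233 = 0.07296
OR = 0.02740 / 0.07296 = 0.38

0.38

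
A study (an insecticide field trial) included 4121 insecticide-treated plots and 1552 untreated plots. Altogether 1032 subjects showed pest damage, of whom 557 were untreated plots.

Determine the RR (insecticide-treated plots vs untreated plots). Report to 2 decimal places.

RR = 0.32

insecticide-treated plots with the outcome: 1032 − 557 = 475
insecticide-treated plots without the outcome: 4121 − 475 = 3646
untreated plots without the outcome: 1552 − 557 = 995
risk, insecticide-treated plots = 475/4121 = 0.1153
risk, untreated plots = 557/1552 = 0.3589
RR = 0.1153 / 0.3589 = 0.32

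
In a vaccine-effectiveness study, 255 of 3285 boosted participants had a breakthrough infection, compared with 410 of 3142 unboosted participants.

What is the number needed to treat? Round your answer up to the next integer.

risk, boosted participants = 255/3285 = 0.077626
risk, unboosted participants = 410/3142 = 0.130490
absolute risk difference = 0.052865
1 / 0.052865 = 18.916 → round up → 19

NNT = 19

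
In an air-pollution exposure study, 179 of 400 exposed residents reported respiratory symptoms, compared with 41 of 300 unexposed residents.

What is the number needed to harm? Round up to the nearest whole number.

NNH = 4

risk, exposed residents = 179/400 = 0.447500
risk, unexposed residents = 41/300 = 0.136667
absolute risk difference = 0.310833
1 / 0.310833 = 3.217 → round up → 4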